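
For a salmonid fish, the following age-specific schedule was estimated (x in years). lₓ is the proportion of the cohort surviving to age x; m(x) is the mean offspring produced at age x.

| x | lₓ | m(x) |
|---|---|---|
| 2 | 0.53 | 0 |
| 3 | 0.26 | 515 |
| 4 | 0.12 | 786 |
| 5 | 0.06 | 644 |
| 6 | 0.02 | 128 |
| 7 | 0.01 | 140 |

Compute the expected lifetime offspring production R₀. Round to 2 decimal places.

R₀ = Σ lₓ m(x):
  age 2: 0.53 × 0 = 0.0000
  age 3: 0.26 × 515 = 133.9000
  age 4: 0.12 × 786 = 94.3200
  age 5: 0.06 × 644 = 38.6400
  age 6: 0.02 × 128 = 2.5600
  age 7: 0.01 × 140 = 1.4000
R₀ = 0.0000 + 133.9000 + 94.3200 + 38.6400 + 2.5600 + 1.4000 = 270.8200

270.82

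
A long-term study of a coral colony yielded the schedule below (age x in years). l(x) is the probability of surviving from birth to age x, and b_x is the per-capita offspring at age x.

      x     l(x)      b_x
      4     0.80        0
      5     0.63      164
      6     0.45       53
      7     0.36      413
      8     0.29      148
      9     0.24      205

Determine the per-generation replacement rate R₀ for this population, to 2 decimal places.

R₀ = Σ l(x) b_x:
  age 4: 0.80 × 0 = 0.0000
  age 5: 0.63 × 164 = 103.3200
  age 6: 0.45 × 53 = 23.8500
  age 7: 0.36 × 413 = 148.6800
  age 8: 0.29 × 148 = 42.9200
  age 9: 0.24 × 205 = 49.2000
R₀ = 0.0000 + 103.3200 + 23.8500 + 148.6800 + 42.9200 + 49.2000 = 367.9700

367.97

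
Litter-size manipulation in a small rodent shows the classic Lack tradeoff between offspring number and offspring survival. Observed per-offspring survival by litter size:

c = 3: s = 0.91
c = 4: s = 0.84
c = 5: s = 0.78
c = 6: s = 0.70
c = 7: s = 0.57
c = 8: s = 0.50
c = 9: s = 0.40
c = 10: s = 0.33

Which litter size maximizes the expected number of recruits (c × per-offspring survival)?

Expected recruits = c × s(c):
  c=3: 3 × 0.91 = 2.730
  c=4: 4 × 0.84 = 3.360
  c=5: 5 × 0.78 = 3.900
  c=6: 6 × 0.70 = 4.200
  c=7: 7 × 0.57 = 3.990
  c=8: 8 × 0.50 = 4.000
  c=9: 9 × 0.40 = 3.600
  c=10: 10 × 0.33 = 3.300
Maximum at c = 6 (4.200 recruits).

6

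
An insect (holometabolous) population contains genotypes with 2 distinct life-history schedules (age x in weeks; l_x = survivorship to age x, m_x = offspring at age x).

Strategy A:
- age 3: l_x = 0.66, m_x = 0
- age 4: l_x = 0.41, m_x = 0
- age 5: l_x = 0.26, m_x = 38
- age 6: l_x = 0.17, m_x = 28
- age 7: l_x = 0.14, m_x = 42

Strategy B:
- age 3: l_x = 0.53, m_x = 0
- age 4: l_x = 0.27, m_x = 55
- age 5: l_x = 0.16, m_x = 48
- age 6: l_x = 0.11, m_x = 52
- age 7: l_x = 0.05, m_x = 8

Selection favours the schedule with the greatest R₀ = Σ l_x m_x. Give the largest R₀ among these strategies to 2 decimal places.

28.65

Strategy A: R₀ = 0.66×0 + 0.41×0 + 0.26×38 + 0.17×28 + 0.14×42 = 20.5200
Strategy B: R₀ = 0.53×0 + 0.27×55 + 0.16×48 + 0.11×52 + 0.05×8 = 28.6500
Highest R₀: strategy B with 28.6500.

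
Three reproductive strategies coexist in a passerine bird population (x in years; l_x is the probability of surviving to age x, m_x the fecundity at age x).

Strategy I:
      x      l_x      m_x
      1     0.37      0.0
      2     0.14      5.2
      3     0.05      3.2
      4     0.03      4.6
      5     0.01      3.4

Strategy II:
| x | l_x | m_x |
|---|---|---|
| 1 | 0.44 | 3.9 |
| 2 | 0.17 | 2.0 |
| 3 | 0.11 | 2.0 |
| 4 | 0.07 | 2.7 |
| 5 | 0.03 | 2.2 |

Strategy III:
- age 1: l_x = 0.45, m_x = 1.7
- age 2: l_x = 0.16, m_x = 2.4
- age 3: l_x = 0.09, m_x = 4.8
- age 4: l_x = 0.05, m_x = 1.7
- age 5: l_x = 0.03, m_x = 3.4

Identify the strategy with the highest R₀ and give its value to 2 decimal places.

2.53

Strategy I: R₀ = 0.37×0.0 + 0.14×5.2 + 0.05×3.2 + 0.03×4.6 + 0.01×3.4 = 1.0600
Strategy II: R₀ = 0.44×3.9 + 0.17×2.0 + 0.11×2.0 + 0.07×2.7 + 0.03×2.2 = 2.5310
Strategy III: R₀ = 0.45×1.7 + 0.16×2.4 + 0.09×4.8 + 0.05×1.7 + 0.03×3.4 = 1.7680
Highest R₀: strategy II with 2.5310.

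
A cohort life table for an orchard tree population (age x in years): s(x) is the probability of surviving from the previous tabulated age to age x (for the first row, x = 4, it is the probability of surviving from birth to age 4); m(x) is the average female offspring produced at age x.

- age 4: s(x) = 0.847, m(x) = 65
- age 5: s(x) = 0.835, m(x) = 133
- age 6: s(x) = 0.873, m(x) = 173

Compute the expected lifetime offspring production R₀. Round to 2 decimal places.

255.93

Survivorship from birth: l_x = s_4·s_5·…·s_x.
  l_4 = 0.84700
  l_5 = 0.70724
  l_6 = 0.61742
R₀ = Σ l_x m(x):
  age 4: 0.84700 × 65 = 55.0550
  age 5: 0.70724 × 133 = 94.0629
  age 6: 0.61742 × 173 = 106.8137
R₀ = 55.0550 + 94.0629 + 106.8137 = 255.9316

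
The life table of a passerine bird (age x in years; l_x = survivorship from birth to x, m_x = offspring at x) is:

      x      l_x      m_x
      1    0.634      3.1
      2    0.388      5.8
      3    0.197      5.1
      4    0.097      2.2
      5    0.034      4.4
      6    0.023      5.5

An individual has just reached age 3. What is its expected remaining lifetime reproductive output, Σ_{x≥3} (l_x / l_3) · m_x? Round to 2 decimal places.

7.58

l_3 = 0.197. Conditional survival from age 3 to x is l_x / l_3.
  x=3: (0.197/0.197) × 5.1 = 5.1000
  x=4: (0.097/0.197) × 2.2 = 1.0832
  x=5: (0.034/0.197) × 4.4 = 0.7594
  x=6: (0.023/0.197) × 5.5 = 0.6421
Sum = 5.1000 + 1.0832 + 0.7594 + 0.6421 = 7.5848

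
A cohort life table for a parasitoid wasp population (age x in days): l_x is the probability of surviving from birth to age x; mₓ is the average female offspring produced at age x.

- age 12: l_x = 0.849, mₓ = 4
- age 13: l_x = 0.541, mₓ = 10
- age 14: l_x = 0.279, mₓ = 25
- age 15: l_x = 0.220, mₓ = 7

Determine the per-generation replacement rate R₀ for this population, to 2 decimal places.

R₀ = Σ l_x mₓ:
  age 12: 0.849 × 4 = 3.3960
  age 13: 0.541 × 10 = 5.4100
  age 14: 0.279 × 25 = 6.9750
  age 15: 0.220 × 7 = 1.5400
R₀ = 3.3960 + 5.4100 + 6.9750 + 1.5400 = 17.3210

17.32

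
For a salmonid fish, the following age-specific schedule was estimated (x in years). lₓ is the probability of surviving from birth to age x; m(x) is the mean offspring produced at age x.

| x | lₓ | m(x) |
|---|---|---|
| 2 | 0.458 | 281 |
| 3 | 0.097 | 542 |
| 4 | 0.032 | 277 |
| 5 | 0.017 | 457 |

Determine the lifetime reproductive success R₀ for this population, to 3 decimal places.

R₀ = Σ lₓ m(x):
  age 2: 0.458 × 281 = 128.6980
  age 3: 0.097 × 542 = 52.5740
  age 4: 0.032 × 277 = 8.8640
  age 5: 0.017 × 457 = 7.7690
R₀ = 128.6980 + 52.5740 + 8.8640 + 7.7690 = 197.9050

197.905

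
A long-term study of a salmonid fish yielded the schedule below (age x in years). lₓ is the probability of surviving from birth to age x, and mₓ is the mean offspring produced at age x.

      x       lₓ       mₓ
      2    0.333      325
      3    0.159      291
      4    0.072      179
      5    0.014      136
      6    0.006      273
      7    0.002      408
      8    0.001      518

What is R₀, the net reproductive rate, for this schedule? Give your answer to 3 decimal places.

R₀ = Σ lₓ mₓ:
  age 2: 0.333 × 325 = 108.2250
  age 3: 0.159 × 291 = 46.2690
  age 4: 0.072 × 179 = 12.8880
  age 5: 0.014 × 136 = 1.9040
  age 6: 0.006 × 273 = 1.6380
  age 7: 0.002 × 408 = 0.8160
  age 8: 0.001 × 518 = 0.5180
R₀ = 108.2250 + 46.2690 + 12.8880 + 1.9040 + 1.6380 + 0.8160 + 0.5180 = 172.2580

172.258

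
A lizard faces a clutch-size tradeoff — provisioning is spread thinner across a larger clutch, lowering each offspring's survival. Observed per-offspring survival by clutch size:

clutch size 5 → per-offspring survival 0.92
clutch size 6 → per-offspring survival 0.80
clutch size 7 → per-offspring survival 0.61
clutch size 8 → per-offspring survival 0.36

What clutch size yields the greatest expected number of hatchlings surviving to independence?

Expected hatchlings surviving to independence = c × s(c):
  c=5: 5 × 0.92 = 4.600
  c=6: 6 × 0.80 = 4.800
  c=7: 7 × 0.61 = 4.270
  c=8: 8 × 0.36 = 2.880
Maximum at c = 6 (4.800 hatchlings surviving to independence).

6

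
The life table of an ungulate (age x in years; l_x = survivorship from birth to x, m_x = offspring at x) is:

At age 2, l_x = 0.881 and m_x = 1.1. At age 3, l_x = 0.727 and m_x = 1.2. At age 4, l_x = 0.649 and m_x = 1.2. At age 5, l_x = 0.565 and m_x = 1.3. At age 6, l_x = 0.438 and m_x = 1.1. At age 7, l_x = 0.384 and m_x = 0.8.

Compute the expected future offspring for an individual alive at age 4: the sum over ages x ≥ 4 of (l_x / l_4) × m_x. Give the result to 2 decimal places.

3.55

l_4 = 0.649. Conditional survival from age 4 to x is l_x / l_4.
  x=4: (0.649/0.649) × 1.2 = 1.2000
  x=5: (0.565/0.649) × 1.3 = 1.1317
  x=6: (0.438/0.649) × 1.1 = 0.7424
  x=7: (0.384/0.649) × 0.8 = 0.4733
Sum = 1.2000 + 1.1317 + 0.7424 + 0.4733 = 3.5475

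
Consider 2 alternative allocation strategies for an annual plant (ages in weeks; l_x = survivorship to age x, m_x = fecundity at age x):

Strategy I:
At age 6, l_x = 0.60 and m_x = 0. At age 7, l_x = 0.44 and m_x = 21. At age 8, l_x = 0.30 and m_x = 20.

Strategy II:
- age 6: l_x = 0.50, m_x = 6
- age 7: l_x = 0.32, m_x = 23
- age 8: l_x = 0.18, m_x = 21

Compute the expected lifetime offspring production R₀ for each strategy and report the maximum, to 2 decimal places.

Strategy I: R₀ = 0.60×0 + 0.44×21 + 0.30×20 = 15.2400
Strategy II: R₀ = 0.50×6 + 0.32×23 + 0.18×21 = 14.1400
Highest R₀: strategy I with 15.2400.

15.24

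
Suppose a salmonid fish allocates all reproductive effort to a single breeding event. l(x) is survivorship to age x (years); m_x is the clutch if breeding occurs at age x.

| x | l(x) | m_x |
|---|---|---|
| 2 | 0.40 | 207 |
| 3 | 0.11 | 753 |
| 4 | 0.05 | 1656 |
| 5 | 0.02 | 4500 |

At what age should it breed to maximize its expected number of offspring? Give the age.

5

Expected offspring if breeding at age x = l(x) × m_x:
  age 2: 0.40 × 207 = 82.800
  age 3: 0.11 × 753 = 82.830
  age 4: 0.05 × 1656 = 82.800
  age 5: 0.02 × 4500 = 90.000
Maximum at age 5 (90.000).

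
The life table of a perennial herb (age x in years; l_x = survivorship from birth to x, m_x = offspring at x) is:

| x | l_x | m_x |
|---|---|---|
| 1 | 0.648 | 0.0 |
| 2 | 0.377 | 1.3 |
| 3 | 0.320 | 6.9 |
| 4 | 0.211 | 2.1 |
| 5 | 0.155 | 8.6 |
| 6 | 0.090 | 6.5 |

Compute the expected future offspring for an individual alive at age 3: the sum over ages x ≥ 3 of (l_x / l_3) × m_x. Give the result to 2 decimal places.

14.28

l_3 = 0.320. Conditional survival from age 3 to x is l_x / l_3.
  x=3: (0.320/0.320) × 6.9 = 6.9000
  x=4: (0.211/0.320) × 2.1 = 1.3847
  x=5: (0.155/0.320) × 8.6 = 4.1656
  x=6: (0.090/0.320) × 6.5 = 1.8281
Sum = 6.9000 + 1.3847 + 4.1656 + 1.8281 = 14.2784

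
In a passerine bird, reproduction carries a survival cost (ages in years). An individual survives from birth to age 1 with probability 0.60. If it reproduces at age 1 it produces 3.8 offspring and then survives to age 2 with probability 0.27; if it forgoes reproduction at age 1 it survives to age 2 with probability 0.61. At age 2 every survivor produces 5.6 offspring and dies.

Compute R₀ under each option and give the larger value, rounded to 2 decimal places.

breed at age 1: R₀ = 0.60 × (3.8 + 0.27 × 5.6) = 0.60 × 5.3120 = 3.1872
delay to age 2: R₀ = 0.60 × (0.61 × 5.6) = 0.60 × 3.4160 = 2.0496
Higher: breed at age 1 (3.1872).

3.19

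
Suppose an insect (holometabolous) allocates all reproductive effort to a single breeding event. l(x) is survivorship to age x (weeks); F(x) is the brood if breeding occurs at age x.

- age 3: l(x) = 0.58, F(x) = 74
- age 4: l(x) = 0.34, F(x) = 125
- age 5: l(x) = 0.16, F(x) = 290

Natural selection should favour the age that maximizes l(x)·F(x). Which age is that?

Expected offspring if breeding at age x = l(x) × F(x):
  age 3: 0.58 × 74 = 42.920
  age 4: 0.34 × 125 = 42.500
  age 5: 0.16 × 290 = 46.400
Maximum at age 5 (46.400).

5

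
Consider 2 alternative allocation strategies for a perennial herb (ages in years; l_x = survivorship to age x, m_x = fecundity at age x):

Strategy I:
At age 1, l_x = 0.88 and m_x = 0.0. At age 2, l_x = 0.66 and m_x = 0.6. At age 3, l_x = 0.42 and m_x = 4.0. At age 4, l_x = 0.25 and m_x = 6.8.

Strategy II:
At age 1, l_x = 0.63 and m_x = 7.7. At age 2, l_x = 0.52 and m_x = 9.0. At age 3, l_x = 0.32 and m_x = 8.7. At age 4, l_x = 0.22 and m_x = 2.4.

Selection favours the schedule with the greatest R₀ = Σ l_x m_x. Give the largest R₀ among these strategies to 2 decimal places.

Strategy I: R₀ = 0.88×0.0 + 0.66×0.6 + 0.42×4.0 + 0.25×6.8 = 3.7760
Strategy II: R₀ = 0.63×7.7 + 0.52×9.0 + 0.32×8.7 + 0.22×2.4 = 12.8430
Highest R₀: strategy II with 12.8430.

12.84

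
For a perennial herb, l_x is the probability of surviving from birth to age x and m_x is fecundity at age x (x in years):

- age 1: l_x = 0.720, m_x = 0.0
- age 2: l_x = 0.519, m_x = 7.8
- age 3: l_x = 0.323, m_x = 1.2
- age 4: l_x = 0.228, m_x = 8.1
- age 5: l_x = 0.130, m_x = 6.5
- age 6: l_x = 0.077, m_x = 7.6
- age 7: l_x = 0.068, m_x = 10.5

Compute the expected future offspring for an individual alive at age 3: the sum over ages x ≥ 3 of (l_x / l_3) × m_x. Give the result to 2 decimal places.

l_3 = 0.323. Conditional survival from age 3 to x is l_x / l_3.
  x=3: (0.323/0.323) × 1.2 = 1.2000
  x=4: (0.228/0.323) × 8.1 = 5.7176
  x=5: (0.130/0.323) × 6.5 = 2.6161
  x=6: (0.077/0.323) × 7.6 = 1.8118
  x=7: (0.068/0.323) × 10.5 = 2.2105
Sum = 1.2000 + 5.7176 + 2.6161 + 1.8118 + 2.2105 = 13.5560

13.56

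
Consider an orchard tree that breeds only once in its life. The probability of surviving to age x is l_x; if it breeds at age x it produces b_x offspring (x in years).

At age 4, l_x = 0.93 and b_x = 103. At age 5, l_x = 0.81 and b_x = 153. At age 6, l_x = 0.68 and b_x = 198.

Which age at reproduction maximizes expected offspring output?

6

Expected offspring if breeding at age x = l_x × b_x:
  age 4: 0.93 × 103 = 95.790
  age 5: 0.81 × 153 = 123.930
  age 6: 0.68 × 198 = 134.640
Maximum at age 6 (134.640).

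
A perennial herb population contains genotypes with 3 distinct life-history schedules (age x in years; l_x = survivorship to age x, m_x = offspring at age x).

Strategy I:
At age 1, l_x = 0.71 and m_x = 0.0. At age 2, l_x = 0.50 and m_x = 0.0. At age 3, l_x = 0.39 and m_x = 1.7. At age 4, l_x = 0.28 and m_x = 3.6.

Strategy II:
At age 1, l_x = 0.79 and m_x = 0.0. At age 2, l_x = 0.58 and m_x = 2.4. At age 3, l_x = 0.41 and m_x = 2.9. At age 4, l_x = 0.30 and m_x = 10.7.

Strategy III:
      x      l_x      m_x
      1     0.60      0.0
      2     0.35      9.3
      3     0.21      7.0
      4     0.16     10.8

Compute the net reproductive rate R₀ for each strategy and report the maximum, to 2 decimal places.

Strategy I: R₀ = 0.71×0.0 + 0.50×0.0 + 0.39×1.7 + 0.28×3.6 = 1.6710
Strategy II: R₀ = 0.79×0.0 + 0.58×2.4 + 0.41×2.9 + 0.30×10.7 = 5.7910
Strategy III: R₀ = 0.60×0.0 + 0.35×9.3 + 0.21×7.0 + 0.16×10.8 = 6.4530
Highest R₀: strategy III with 6.4530.

6.45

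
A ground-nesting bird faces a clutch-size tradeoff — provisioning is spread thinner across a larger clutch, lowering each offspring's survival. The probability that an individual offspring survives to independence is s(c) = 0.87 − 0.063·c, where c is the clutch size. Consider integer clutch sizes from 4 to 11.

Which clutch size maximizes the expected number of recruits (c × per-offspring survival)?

7

Expected recruits = c × s(c):
  c=4: 4 × 0.618 = 2.472
  c=5: 5 × 0.555 = 2.775
  c=6: 6 × 0.492 = 2.952
  c=7: 7 × 0.429 = 3.003
  c=8: 8 × 0.366 = 2.928
  c=9: 9 × 0.303 = 2.727
  c=10: 10 × 0.240 = 2.400
  c=11: 11 × 0.177 = 1.947
Maximum at c = 7 (3.003 recruits).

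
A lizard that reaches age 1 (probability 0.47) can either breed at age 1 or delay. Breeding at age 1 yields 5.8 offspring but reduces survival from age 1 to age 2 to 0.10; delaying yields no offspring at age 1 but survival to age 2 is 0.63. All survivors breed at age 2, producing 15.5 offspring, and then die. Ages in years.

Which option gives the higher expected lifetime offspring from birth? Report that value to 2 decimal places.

4.59

breed at age 1: R₀ = 0.47 × (5.8 + 0.10 × 15.5) = 0.47 × 7.3500 = 3.4545
delay to age 2: R₀ = 0.47 × (0.63 × 15.5) = 0.47 × 9.7650 = 4.5896
Higher: delay to age 2 (4.5896).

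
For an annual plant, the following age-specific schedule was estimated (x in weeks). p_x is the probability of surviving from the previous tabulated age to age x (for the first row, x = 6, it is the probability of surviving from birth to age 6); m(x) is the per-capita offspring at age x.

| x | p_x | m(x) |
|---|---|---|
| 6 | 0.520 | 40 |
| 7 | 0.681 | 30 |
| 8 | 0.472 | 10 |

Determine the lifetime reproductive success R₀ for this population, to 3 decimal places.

33.095

Survivorship from birth: l_x = p_6·p_7·…·p_x.
  l_6 = 0.52000
  l_7 = 0.35412
  l_8 = 0.16714
R₀ = Σ l_x m(x):
  age 6: 0.52000 × 40 = 20.8000
  age 7: 0.35412 × 30 = 10.6236
  age 8: 0.16714 × 10 = 1.6714
R₀ = 20.8000 + 10.6236 + 1.6714 = 33.0950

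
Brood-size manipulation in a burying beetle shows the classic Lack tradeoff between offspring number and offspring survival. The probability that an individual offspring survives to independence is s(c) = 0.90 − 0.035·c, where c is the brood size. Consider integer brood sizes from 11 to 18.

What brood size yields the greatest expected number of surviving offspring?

Expected surviving offspring = c × s(c):
  c=11: 11 × 0.515 = 5.665
  c=12: 12 × 0.480 = 5.760
  c=13: 13 × 0.445 = 5.785
  c=14: 14 × 0.410 = 5.740
  c=15: 15 × 0.375 = 5.625
  c=16: 16 × 0.340 = 5.440
  c=17: 17 × 0.305 = 5.185
  c=18: 18 × 0.270 = 4.860
Maximum at c = 13 (5.785 surviving offspring).

13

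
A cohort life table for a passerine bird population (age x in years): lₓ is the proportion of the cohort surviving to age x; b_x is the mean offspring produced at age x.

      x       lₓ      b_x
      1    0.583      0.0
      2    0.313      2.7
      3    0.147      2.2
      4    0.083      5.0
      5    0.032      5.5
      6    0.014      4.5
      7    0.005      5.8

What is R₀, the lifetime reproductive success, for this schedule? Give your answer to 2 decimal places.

1.85

R₀ = Σ lₓ b_x:
  age 1: 0.583 × 0.0 = 0.0000
  age 2: 0.313 × 2.7 = 0.8451
  age 3: 0.147 × 2.2 = 0.3234
  age 4: 0.083 × 5.0 = 0.4150
  age 5: 0.032 × 5.5 = 0.1760
  age 6: 0.014 × 4.5 = 0.0630
  age 7: 0.005 × 5.8 = 0.0290
R₀ = 0.0000 + 0.8451 + 0.3234 + 0.4150 + 0.1760 + 0.0630 + 0.0290 = 1.8515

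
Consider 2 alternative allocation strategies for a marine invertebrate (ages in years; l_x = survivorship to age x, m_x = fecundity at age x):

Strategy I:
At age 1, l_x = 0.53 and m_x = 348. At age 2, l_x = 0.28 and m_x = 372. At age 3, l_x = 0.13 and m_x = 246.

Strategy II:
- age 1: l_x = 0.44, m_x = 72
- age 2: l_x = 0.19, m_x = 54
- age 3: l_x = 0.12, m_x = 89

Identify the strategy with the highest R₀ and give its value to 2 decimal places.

320.58

Strategy I: R₀ = 0.53×348 + 0.28×372 + 0.13×246 = 320.5800
Strategy II: R₀ = 0.44×72 + 0.19×54 + 0.12×89 = 52.6200
Highest R₀: strategy I with 320.5800.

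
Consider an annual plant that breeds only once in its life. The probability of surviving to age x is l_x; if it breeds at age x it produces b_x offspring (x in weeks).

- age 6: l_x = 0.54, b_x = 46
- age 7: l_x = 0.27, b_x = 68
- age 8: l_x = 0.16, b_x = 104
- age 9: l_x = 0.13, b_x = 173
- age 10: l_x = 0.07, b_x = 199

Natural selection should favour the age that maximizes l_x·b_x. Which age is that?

6

Expected offspring if breeding at age x = l_x × b_x:
  age 6: 0.54 × 46 = 24.840
  age 7: 0.27 × 68 = 18.360
  age 8: 0.16 × 104 = 16.640
  age 9: 0.13 × 173 = 22.490
  age 10: 0.07 × 199 = 13.930
Maximum at age 6 (24.840).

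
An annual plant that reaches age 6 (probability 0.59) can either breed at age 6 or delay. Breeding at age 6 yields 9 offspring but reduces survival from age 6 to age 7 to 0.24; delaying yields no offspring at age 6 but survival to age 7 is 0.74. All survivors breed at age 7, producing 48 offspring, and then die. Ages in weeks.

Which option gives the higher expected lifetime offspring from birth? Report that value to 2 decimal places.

20.96

breed at age 6: R₀ = 0.59 × (9 + 0.24 × 48) = 0.59 × 20.5200 = 12.1068
delay to age 7: R₀ = 0.59 × (0.74 × 48) = 0.59 × 35.5200 = 20.9568
Higher: delay to age 7 (20.9568).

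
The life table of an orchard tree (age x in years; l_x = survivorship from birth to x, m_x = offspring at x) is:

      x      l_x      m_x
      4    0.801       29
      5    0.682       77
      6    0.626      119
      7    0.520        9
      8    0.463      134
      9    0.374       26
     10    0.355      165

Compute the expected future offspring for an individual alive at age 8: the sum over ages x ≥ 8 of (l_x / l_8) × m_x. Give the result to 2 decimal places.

l_8 = 0.463. Conditional survival from age 8 to x is l_x / l_8.
  x=8: (0.463/0.463) × 134 = 134.0000
  x=9: (0.374/0.463) × 26 = 21.0022
  x=10: (0.355/0.463) × 165 = 126.5119
Sum = 134.0000 + 21.0022 + 126.5119 = 281.5140

281.51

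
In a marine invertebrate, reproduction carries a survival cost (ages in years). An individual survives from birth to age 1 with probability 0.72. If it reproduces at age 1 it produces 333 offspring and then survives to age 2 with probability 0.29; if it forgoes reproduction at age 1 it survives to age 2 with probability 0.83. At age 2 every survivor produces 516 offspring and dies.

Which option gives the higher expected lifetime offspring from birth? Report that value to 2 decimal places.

breed at age 1: R₀ = 0.72 × (333 + 0.29 × 516) = 0.72 × 482.6400 = 347.5008
delay to age 2: R₀ = 0.72 × (0.83 × 516) = 0.72 × 428.2800 = 308.3616
Higher: breed at age 1 (347.5008).

347.50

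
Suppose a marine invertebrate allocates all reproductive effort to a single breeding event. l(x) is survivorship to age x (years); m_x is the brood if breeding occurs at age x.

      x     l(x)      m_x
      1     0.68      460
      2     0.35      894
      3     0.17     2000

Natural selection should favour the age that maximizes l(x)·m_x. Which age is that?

3

Expected offspring if breeding at age x = l(x) × m_x:
  age 1: 0.68 × 460 = 312.800
  age 2: 0.35 × 894 = 312.900
  age 3: 0.17 × 2000 = 340.000
Maximum at age 3 (340.000).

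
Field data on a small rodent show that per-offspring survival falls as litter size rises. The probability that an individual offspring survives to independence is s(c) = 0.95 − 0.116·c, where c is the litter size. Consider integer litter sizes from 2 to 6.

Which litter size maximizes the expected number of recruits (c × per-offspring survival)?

Expected recruits = c × s(c):
  c=2: 2 × 0.718 = 1.436
  c=3: 3 × 0.602 = 1.806
  c=4: 4 × 0.486 = 1.944
  c=5: 5 × 0.370 = 1.850
  c=6: 6 × 0.254 = 1.524
Maximum at c = 4 (1.944 recruits).

4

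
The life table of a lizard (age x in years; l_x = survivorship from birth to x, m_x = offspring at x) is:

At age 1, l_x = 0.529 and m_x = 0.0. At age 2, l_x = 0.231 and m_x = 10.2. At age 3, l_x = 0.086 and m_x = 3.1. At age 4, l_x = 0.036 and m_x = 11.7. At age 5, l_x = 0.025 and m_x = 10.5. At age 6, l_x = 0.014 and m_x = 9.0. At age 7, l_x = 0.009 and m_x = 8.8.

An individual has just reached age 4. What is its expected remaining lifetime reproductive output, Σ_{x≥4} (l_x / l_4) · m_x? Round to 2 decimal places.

24.69

l_4 = 0.036. Conditional survival from age 4 to x is l_x / l_4.
  x=4: (0.036/0.036) × 11.7 = 11.7000
  x=5: (0.025/0.036) × 10.5 = 7.2917
  x=6: (0.014/0.036) × 9.0 = 3.5000
  x=7: (0.009/0.036) × 8.8 = 2.2000
Sum = 11.7000 + 7.2917 + 3.5000 + 2.2000 = 24.6917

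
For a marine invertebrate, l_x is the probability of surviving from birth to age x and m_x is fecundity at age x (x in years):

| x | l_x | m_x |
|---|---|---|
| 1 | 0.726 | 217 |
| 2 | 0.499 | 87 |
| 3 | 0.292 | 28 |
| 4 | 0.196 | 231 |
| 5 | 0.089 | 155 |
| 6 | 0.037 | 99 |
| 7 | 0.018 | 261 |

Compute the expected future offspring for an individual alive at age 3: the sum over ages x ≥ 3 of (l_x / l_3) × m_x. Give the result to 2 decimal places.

l_3 = 0.292. Conditional survival from age 3 to x is l_x / l_3.
  x=3: (0.292/0.292) × 28 = 28.0000
  x=4: (0.196/0.292) × 231 = 155.0548
  x=5: (0.089/0.292) × 155 = 47.2432
  x=6: (0.037/0.292) × 99 = 12.5445
  x=7: (0.018/0.292) × 261 = 16.0890
Sum = 28.0000 + 155.0548 + 47.2432 + 12.5445 + 16.0890 = 258.9315

258.93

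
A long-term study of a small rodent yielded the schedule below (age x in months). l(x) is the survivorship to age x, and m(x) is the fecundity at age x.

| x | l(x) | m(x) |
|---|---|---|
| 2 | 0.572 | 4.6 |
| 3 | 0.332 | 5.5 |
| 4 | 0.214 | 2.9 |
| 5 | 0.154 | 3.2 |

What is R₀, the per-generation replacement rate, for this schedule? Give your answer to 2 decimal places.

5.57

R₀ = Σ l(x) m(x):
  age 2: 0.572 × 4.6 = 2.6312
  age 3: 0.332 × 5.5 = 1.8260
  age 4: 0.214 × 2.9 = 0.6206
  age 5: 0.154 × 3.2 = 0.4928
R₀ = 2.6312 + 1.8260 + 0.6206 + 0.4928 = 5.5706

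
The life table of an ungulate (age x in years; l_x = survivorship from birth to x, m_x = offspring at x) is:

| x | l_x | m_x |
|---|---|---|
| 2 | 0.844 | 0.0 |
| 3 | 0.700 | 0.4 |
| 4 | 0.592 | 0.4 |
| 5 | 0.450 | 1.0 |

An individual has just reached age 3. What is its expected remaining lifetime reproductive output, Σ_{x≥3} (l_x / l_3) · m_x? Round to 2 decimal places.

1.38

l_3 = 0.700. Conditional survival from age 3 to x is l_x / l_3.
  x=3: (0.700/0.700) × 0.4 = 0.4000
  x=4: (0.592/0.700) × 0.4 = 0.3383
  x=5: (0.450/0.700) × 1.0 = 0.6429
Sum = 0.4000 + 0.3383 + 0.6429 = 1.3811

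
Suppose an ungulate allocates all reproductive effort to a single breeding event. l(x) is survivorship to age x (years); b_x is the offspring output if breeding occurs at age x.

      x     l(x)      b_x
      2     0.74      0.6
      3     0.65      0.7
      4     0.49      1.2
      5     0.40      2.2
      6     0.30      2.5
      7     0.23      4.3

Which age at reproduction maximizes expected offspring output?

7

Expected offspring if breeding at age x = l(x) × b_x:
  age 2: 0.74 × 0.6 = 0.444
  age 3: 0.65 × 0.7 = 0.455
  age 4: 0.49 × 1.2 = 0.588
  age 5: 0.40 × 2.2 = 0.880
  age 6: 0.30 × 2.5 = 0.750
  age 7: 0.23 × 4.3 = 0.989
Maximum at age 7 (0.989).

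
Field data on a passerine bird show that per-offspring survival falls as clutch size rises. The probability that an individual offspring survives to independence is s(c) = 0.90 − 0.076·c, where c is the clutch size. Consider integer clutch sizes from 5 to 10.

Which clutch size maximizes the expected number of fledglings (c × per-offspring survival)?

Expected fledglings = c × s(c):
  c=5: 5 × 0.520 = 2.600
  c=6: 6 × 0.444 = 2.664
  c=7: 7 × 0.368 = 2.576
  c=8: 8 × 0.292 = 2.336
  c=9: 9 × 0.216 = 1.944
  c=10: 10 × 0.140 = 1.400
Maximum at c = 6 (2.664 fledglings).

6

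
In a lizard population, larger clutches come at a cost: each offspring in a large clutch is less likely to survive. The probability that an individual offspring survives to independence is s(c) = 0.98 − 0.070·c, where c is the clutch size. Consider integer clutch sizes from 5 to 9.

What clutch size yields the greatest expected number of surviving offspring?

Expected surviving offspring = c × s(c):
  c=5: 5 × 0.630 = 3.150
  c=6: 6 × 0.560 = 3.360
  c=7: 7 × 0.490 = 3.430
  c=8: 8 × 0.420 = 3.360
  c=9: 9 × 0.350 = 3.150
Maximum at c = 7 (3.430 surviving offspring).

7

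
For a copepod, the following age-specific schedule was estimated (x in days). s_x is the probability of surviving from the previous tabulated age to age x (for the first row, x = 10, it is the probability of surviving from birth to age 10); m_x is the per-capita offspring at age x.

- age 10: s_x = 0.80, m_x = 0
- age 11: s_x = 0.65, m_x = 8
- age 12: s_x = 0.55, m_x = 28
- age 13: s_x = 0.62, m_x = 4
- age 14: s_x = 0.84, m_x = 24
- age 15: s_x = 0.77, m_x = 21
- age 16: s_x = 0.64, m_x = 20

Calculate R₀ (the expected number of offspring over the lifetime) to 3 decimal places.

20.329

Survivorship from birth: l_x = s_10·s_11·…·s_x.
  l_10 = 0.80000
  l_11 = 0.52000
  l_12 = 0.28600
  l_13 = 0.17732
  l_14 = 0.14895
  l_15 = 0.11469
  l_16 = 0.07340
R₀ = Σ l_x m_x:
  age 10: 0.80000 × 0 = 0.0000
  age 11: 0.52000 × 8 = 4.1600
  age 12: 0.28600 × 28 = 8.0080
  age 13: 0.17732 × 4 = 0.7093
  age 14: 0.14895 × 24 = 3.5748
  age 15: 0.11469 × 21 = 2.4085
  age 16: 0.07340 × 20 = 1.4680
R₀ = 0.0000 + 4.1600 + 8.0080 + 0.7093 + 3.5748 + 2.4085 + 1.4680 = 20.3286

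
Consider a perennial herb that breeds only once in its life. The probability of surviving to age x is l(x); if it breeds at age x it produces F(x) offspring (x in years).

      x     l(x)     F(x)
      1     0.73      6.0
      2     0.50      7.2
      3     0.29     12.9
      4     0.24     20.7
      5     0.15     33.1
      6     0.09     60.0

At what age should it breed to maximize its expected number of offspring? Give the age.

6

Expected offspring if breeding at age x = l(x) × F(x):
  age 1: 0.73 × 6.0 = 4.380
  age 2: 0.50 × 7.2 = 3.600
  age 3: 0.29 × 12.9 = 3.741
  age 4: 0.24 × 20.7 = 4.968
  age 5: 0.15 × 33.1 = 4.965
  age 6: 0.09 × 60.0 = 5.400
Maximum at age 6 (5.400).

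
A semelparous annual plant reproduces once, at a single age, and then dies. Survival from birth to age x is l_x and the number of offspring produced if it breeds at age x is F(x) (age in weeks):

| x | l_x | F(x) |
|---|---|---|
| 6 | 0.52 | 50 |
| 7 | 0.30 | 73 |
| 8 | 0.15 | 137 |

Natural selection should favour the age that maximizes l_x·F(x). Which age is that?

6

Expected offspring if breeding at age x = l_x × F(x):
  age 6: 0.52 × 50 = 26.000
  age 7: 0.30 × 73 = 21.900
  age 8: 0.15 × 137 = 20.550
Maximum at age 6 (26.000).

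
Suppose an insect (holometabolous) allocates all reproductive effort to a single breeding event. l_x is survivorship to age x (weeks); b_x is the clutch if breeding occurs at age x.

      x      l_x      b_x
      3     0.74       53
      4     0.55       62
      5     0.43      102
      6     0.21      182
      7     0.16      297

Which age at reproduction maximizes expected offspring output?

Expected offspring if breeding at age x = l_x × b_x:
  age 3: 0.74 × 53 = 39.220
  age 4: 0.55 × 62 = 34.100
  age 5: 0.43 × 102 = 43.860
  age 6: 0.21 × 182 = 38.220
  age 7: 0.16 × 297 = 47.520
Maximum at age 7 (47.520).

7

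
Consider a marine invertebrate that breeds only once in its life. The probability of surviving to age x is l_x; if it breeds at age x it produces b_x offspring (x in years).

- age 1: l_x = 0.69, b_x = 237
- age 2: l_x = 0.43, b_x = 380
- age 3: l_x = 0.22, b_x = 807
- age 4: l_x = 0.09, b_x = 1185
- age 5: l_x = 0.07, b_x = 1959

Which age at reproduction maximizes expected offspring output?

Expected offspring if breeding at age x = l_x × b_x:
  age 1: 0.69 × 237 = 163.530
  age 2: 0.43 × 380 = 163.400
  age 3: 0.22 × 807 = 177.540
  age 4: 0.09 × 1185 = 106.650
  age 5: 0.07 × 1959 = 137.130
Maximum at age 3 (177.540).

3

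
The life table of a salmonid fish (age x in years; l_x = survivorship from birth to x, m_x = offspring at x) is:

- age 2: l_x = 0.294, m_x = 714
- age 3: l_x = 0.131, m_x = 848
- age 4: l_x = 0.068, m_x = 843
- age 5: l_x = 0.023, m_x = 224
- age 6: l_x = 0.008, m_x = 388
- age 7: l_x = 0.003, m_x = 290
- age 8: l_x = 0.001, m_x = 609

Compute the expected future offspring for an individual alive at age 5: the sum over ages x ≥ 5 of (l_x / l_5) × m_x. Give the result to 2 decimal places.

l_5 = 0.023. Conditional survival from age 5 to x is l_x / l_5.
  x=5: (0.023/0.023) × 224 = 224.0000
  x=6: (0.008/0.023) × 388 = 134.9565
  x=7: (0.003/0.023) × 290 = 37.8261
  x=8: (0.001/0.023) × 609 = 26.4783
Sum = 224.0000 + 134.9565 + 37.8261 + 26.4783 = 423.2609

423.26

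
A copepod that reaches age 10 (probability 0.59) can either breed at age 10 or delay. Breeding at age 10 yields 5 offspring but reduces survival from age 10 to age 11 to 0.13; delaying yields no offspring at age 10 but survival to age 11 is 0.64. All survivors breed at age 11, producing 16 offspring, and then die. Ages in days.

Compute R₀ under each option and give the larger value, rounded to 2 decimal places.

6.04

breed at age 10: R₀ = 0.59 × (5 + 0.13 × 16) = 0.59 × 7.0800 = 4.1772
delay to age 11: R₀ = 0.59 × (0.64 × 16) = 0.59 × 10.2400 = 6.0416
Higher: delay to age 11 (6.0416).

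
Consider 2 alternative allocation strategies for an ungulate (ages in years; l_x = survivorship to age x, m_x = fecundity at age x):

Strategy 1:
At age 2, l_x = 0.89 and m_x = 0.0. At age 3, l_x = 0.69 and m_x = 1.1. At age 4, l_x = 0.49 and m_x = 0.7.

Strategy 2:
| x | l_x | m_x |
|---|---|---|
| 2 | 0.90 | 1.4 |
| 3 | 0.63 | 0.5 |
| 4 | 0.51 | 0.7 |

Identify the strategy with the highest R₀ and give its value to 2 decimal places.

Strategy 1: R₀ = 0.89×0.0 + 0.69×1.1 + 0.49×0.7 = 1.1020
Strategy 2: R₀ = 0.90×1.4 + 0.63×0.5 + 0.51×0.7 = 1.9320
Highest R₀: strategy 2 with 1.9320.

1.93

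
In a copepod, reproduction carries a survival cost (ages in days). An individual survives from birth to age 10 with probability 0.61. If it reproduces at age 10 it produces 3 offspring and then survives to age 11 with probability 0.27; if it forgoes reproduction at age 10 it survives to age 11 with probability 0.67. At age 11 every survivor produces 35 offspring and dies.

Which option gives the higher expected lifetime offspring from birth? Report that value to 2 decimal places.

14.30

breed at age 10: R₀ = 0.61 × (3 + 0.27 × 35) = 0.61 × 12.4500 = 7.5945
delay to age 11: R₀ = 0.61 × (0.67 × 35) = 0.61 × 23.4500 = 14.3045
Higher: delay to age 11 (14.3045).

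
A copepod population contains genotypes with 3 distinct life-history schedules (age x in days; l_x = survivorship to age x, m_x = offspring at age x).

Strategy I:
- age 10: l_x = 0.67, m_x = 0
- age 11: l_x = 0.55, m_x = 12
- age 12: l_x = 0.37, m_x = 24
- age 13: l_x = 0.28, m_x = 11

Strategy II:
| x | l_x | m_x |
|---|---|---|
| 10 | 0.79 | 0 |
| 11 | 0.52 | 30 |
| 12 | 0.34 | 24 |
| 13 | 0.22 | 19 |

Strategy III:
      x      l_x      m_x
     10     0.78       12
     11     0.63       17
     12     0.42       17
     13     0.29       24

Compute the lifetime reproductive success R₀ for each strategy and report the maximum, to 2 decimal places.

Strategy I: R₀ = 0.67×0 + 0.55×12 + 0.37×24 + 0.28×11 = 18.5600
Strategy II: R₀ = 0.79×0 + 0.52×30 + 0.34×24 + 0.22×19 = 27.9400
Strategy III: R₀ = 0.78×12 + 0.63×17 + 0.42×17 + 0.29×24 = 34.1700
Highest R₀: strategy III with 34.1700.

34.17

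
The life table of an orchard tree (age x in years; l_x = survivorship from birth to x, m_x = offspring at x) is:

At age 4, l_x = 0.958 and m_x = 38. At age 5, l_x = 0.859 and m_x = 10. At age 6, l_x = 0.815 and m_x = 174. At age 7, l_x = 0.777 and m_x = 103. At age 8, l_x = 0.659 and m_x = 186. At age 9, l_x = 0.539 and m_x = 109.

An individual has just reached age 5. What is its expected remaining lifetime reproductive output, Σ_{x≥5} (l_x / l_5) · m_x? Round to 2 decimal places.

l_5 = 0.859. Conditional survival from age 5 to x is l_x / l_5.
  x=5: (0.859/0.859) × 10 = 10.0000
  x=6: (0.815/0.859) × 174 = 165.0873
  x=7: (0.777/0.859) × 103 = 93.1676
  x=8: (0.659/0.859) × 186 = 142.6938
  x=9: (0.539/0.859) × 109 = 68.3946
Sum = 10.0000 + 165.0873 + 93.1676 + 142.6938 + 68.3946 = 479.3434

479.34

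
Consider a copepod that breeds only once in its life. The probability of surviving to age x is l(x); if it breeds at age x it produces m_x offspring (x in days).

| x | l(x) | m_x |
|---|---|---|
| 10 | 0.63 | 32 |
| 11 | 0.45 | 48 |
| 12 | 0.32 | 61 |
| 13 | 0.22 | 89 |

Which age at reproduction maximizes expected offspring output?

11

Expected offspring if breeding at age x = l(x) × m_x:
  age 10: 0.63 × 32 = 20.160
  age 11: 0.45 × 48 = 21.600
  age 12: 0.32 × 61 = 19.520
  age 13: 0.22 × 89 = 19.580
Maximum at age 11 (21.600).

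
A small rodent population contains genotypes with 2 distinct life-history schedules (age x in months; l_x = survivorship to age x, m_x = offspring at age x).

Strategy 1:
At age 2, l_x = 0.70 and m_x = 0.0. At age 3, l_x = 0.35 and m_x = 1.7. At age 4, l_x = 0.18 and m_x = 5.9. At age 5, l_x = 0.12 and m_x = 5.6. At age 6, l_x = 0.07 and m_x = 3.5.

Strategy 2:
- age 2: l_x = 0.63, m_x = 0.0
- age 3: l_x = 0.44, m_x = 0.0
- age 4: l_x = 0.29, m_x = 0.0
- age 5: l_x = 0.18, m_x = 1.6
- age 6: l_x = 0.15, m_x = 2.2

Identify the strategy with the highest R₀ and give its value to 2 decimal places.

2.57

Strategy 1: R₀ = 0.70×0.0 + 0.35×1.7 + 0.18×5.9 + 0.12×5.6 + 0.07×3.5 = 2.5740
Strategy 2: R₀ = 0.63×0.0 + 0.44×0.0 + 0.29×0.0 + 0.18×1.6 + 0.15×2.2 = 0.6180
Highest R₀: strategy 1 with 2.5740.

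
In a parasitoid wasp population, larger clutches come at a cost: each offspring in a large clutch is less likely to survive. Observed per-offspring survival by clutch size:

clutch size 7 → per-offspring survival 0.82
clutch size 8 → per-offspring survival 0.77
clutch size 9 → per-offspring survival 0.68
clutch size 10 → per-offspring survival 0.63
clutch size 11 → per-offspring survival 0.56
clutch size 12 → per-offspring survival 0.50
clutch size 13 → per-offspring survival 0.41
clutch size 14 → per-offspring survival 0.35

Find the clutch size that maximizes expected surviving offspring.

Expected surviving offspring = c × s(c):
  c=7: 7 × 0.82 = 5.740
  c=8: 8 × 0.77 = 6.160
  c=9: 9 × 0.68 = 6.120
  c=10: 10 × 0.63 = 6.300
  c=11: 11 × 0.56 = 6.160
  c=12: 12 × 0.50 = 6.000
  c=13: 13 × 0.41 = 5.330
  c=14: 14 × 0.35 = 4.900
Maximum at c = 10 (6.300 surviving offspring).

10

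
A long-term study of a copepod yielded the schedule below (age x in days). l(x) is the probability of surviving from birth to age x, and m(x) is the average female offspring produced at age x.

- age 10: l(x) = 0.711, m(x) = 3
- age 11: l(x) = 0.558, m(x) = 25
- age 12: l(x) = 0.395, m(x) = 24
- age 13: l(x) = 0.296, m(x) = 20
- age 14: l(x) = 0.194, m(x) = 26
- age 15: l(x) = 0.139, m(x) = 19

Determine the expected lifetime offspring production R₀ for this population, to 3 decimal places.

R₀ = Σ l(x) m(x):
  age 10: 0.711 × 3 = 2.1330
  age 11: 0.558 × 25 = 13.9500
  age 12: 0.395 × 24 = 9.4800
  age 13: 0.296 × 20 = 5.9200
  age 14: 0.194 × 26 = 5.0440
  age 15: 0.139 × 19 = 2.6410
R₀ = 2.1330 + 13.9500 + 9.4800 + 5.9200 + 5.0440 + 2.6410 = 39.1680

39.168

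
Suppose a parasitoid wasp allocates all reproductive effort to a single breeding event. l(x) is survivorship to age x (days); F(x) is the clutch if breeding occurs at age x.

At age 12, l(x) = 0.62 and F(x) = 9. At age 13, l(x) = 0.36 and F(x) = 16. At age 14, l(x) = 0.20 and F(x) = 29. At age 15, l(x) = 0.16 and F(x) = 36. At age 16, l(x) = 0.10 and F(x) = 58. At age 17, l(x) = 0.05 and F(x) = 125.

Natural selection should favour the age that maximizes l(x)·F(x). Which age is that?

17

Expected offspring if breeding at age x = l(x) × F(x):
  age 12: 0.62 × 9 = 5.580
  age 13: 0.36 × 16 = 5.760
  age 14: 0.20 × 29 = 5.800
  age 15: 0.16 × 36 = 5.760
  age 16: 0.10 × 58 = 5.800
  age 17: 0.05 × 125 = 6.250
Maximum at age 17 (6.250).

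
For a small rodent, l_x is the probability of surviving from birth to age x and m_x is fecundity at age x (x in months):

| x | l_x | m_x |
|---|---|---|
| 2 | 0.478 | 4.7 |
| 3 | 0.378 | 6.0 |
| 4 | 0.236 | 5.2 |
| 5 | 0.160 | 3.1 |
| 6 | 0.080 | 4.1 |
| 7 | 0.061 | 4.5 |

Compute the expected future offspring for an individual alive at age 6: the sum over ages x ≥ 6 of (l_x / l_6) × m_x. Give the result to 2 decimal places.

7.53

l_6 = 0.080. Conditional survival from age 6 to x is l_x / l_6.
  x=6: (0.080/0.080) × 4.1 = 4.1000
  x=7: (0.061/0.080) × 4.5 = 3.4312
Sum = 4.1000 + 3.4312 = 7.5312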